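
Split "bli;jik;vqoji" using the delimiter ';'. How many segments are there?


Input string: 'bli;jik;vqoji'
Delimiter: ';'
Split result: 'bli', 'jik', 'vqoji'
Number of parts: 3


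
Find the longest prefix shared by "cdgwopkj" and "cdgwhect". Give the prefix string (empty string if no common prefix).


String 1: 'cdgwopkj'
String 2: 'cdgwhect'
Compare position by position:
pos 0: 'c' vs 'c' match
pos 1: 'd' vs 'd' match
pos 2: 'g' vs 'g' match
pos 3: 'w' vs 'w' match
pos 4: 'o' vs 'h' differ -> stop
Longest common prefix: "cdgw" (length 4)


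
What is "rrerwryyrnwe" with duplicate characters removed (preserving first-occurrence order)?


Input: 'rrerwryyrnwe'
Operation: keep first occurrence of each character
Scan: s[0]='r' new -> keep; s[1]='r' seen -> skip; s[2]='e' new -> keep; s[3]='r' seen -> skip; s[4]='w' new -> keep; s[5]='r' seen -> skip; s[6]='y' new -> keep; s[7]='y' seen -> skip; s[8]='r' seen -> skip; s[9]='n' new -> keep; s[10]='w' seen -> skip; s[11]='e' seen -> skip
Result: rewyn


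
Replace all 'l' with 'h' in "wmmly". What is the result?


Input string: 'wmmly'
Operation: replace 'l' with 'h'
Positions of 'l': 3
After replacement: wmmhy


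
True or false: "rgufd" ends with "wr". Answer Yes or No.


Input string: 'rgufd'
Suffix to check: 'wr'
Last 2 characters of input: 'fd'
Match: False
Result: No


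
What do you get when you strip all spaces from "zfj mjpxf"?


Input string: 'zfj mjpxf'
Operation: remove all spaces
Words: 'zfj', 'mjpxf'
Join without spaces: zfjmjpxf


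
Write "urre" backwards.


Input string: 'urre'
Operation: reverse character order
Original order: 'u' -> 'r' -> 'r' -> 'e'
Reversed order: 'e' -> 'r' -> 'r' -> 'u'
Result: erru


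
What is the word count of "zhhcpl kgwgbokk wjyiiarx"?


Input string: 'zhhcpl kgwgbokk wjyiiarx'
Operation: split by spaces
Words found: 'zhhcpl', 'kgwgbokk', 'wjyiiarx'
Word count: 3


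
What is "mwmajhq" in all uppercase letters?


Input string: 'mwmajhq'
Operation: convert each letter to uppercase
Mapping: 'm'->'M', 'w'->'W', 'm'->'M', 'a'->'A', 'j'->'J', 'h'->'H', 'q'->'Q'
Result: MWMAJHQ


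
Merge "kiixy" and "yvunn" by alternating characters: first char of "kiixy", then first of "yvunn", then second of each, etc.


String 1: 'kiixy'
String 2: 'yvunn'
Operation: alternate characters
Pairs: 'k'+'y', 'i'+'v', 'i'+'u', 'x'+'n', 'y'+'n'
Result: kyiviuxnyn


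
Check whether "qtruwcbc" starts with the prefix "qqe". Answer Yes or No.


Input string: 'qtruwcbc'
Prefix to check: 'qqe'
First 3 characters of input: 'qtr'
Match: False
Result: No


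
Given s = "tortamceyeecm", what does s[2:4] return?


Input string: 'tortamceyeecm'
Operation: slice [2:4]
Extract characters: s[2]='r', s[3]='t'
Result: rt


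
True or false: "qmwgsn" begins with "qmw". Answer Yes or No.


Input string: 'qmwgsn'
Prefix to check: 'qmw'
First 3 characters of input: 'qmw'
Match: True
Result: Yes


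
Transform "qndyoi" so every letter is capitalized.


Input string: 'qndyoi'
Operation: convert each letter to uppercase
Mapping: 'q'->'Q', 'n'->'N', 'd'->'D', 'y'->'Y', 'o'->'O', 'i'->'I'
Result: QNDYOI


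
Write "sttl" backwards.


Input string: 'sttl'
Operation: reverse character order
Original order: 's' -> 't' -> 't' -> 'l'
Reversed order: 'l' -> 't' -> 't' -> 's'
Result: ltts


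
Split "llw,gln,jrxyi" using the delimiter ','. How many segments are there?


Input string: 'llw,gln,jrxyi'
Delimiter: ','
Split result: 'llw', 'gln', 'jrxyi'
Number of parts: 3


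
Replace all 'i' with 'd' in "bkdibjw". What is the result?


Input string: 'bkdibjw'
Operation: replace 'i' with 'd'
Positions of 'i': 3
After replacement: bkddbjw


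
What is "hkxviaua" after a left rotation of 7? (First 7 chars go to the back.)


Input: 'hkxviaua', shift = 7
Operation: split at index 7 and swap parts
Front part s[0:7] = 'hkxviau'
Back part s[7:] = 'a'
Rotated = back + front = 'a' + 'hkxviau'
Result: ahkxviau


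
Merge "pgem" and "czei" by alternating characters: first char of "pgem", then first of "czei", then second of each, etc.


String 1: 'pgem'
String 2: 'czei'
Operation: alternate characters
Pairs: 'p'+'c', 'g'+'z', 'e'+'e', 'm'+'i'
Result: pcgzeemi


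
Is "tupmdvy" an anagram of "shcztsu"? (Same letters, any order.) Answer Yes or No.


String 1: 'shcztsu' -> sorted: 'chsstuz'
String 2: 'tupmdvy' -> sorted: 'dmptuvy'
Compare sorted forms: 'chsstuz' != 'dmptuvy'
Anagram: No


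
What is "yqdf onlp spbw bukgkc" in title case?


Input string: 'yqdf onlp spbw bukgkc'
Operation: capitalize first letter of each word
Word transformations: 'yqdf'->'Yqdf', 'onlp'->'Onlp', 'spbw'->'Spbw', 'bukgkc'->'Bukgkc'
Result: Yqdf Onlp Spbw Bukgkc


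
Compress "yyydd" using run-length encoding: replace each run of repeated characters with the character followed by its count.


Input: 'yyydd'
Operation: identify consecutive runs
Runs: 'yyy' -> y3, 'dd' -> d2
Encoded: y3d2


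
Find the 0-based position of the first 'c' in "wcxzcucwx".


Input string: 'wcxzcucwx'
Target: 'c'
Scanning left to right: s[0]='w', s[1]='c'
First match at index: 1


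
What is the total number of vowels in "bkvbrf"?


Input string: 'bkvbrf'
Operation: count vowels (a, e, i, o, u)
Scan: s[0]='b', s[1]='k', s[2]='v', s[3]='b', s[4]='r', s[5]='f'
Vowels found: 0
Result: 0


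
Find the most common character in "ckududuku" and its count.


Input: 'ckududuku'
Operation: tally each character
Counts: 'c':1, 'd':2, 'k':2, 'u':4
Maximum: 'u' appears 4 times


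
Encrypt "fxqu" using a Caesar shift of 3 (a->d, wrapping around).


Input: 'fxqu', shift = 3
Operation: for each letter, (position + 3) mod 26
Mapping: 'f'(5+3=8)->'i', 'x'(23+3=26, 26 mod 26=0)->'a', 'q'(16+3=19)->'t', 'u'(20+3=23)->'x'
Result: iatx


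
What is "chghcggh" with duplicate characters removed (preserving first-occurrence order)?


Input: 'chghcggh'
Operation: keep first occurrence of each character
Scan: s[0]='c' new -> keep; s[1]='h' new -> keep; s[2]='g' new -> keep; s[3]='h' seen -> skip; s[4]='c' seen -> skip; s[5]='g' seen -> skip; s[6]='g' seen -> skip; s[7]='h' seen -> skip
Result: chg


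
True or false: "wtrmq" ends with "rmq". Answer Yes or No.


Input string: 'wtrmq'
Suffix to check: 'rmq'
Last 3 characters of input: 'rmq'
Match: True
Result: Yes


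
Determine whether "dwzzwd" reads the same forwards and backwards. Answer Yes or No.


Input string: 'dwzzwd'
Reversed: 'dwzzwd'
Compare pairs: s[0]='d' vs s[5]='d' (match), s[1]='w' vs s[4]='w' (match), s[2]='z' vs s[3]='z' (match)
Palindrome: Yes


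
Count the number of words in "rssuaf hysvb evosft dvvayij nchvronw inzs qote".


Input string: 'rssuaf hysvb evosft dvvayij nchvronw inzs qote'
Operation: split by spaces
Words found: 'rssuaf', 'hysvb', 'evosft', 'dvvayij', 'nchvronw', 'inzs', 'qote'
Word count: 7


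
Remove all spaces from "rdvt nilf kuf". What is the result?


Input string: 'rdvt nilf kuf'
Operation: remove all spaces
Words: 'rdvt', 'nilf', 'kuf'
Join without spaces: rdvtnilfkuf


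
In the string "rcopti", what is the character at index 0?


Input string: 'rcopti'
Operation: get character at index 0
Index mapping: s[0]='r'
Result: 'r'


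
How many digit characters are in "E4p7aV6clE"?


Input string: 'E4p7aV6clE'
Operation: count digit characters (0-9)
Scan: 'E', '4'(digit), 'p', '7'(digit), 'a', 'V', '6'(digit), 'c', 'l', 'E'
Digits found: 3
Result: 3


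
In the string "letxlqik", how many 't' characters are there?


Input string: 'letxlqik'
Target character: 't'
Scan each position: s[2]='t'
Matches found at indices: 2
Total: 1


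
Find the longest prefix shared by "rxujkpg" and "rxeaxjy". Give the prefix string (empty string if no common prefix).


String 1: 'rxujkpg'
String 2: 'rxeaxjy'
Compare position by position:
pos 0: 'r' vs 'r' match
pos 1: 'x' vs 'x' match
pos 2: 'u' vs 'e' differ -> stop
Longest common prefix: "rx" (length 2)


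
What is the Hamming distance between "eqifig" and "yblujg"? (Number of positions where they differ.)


String 1: 'eqifig'
String 2: 'yblujg'
Compare each position: pos 0: 'e'!='y', pos 1: 'q'!='b', pos 2: 'i'!='l', pos 3: 'f'!='u', pos 4: 'i'!='j', pos 5: 'g'=='g'
Differing positions: 5
Hamming distance: 5


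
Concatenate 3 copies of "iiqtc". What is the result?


Input string: 'iiqtc'
Operation: repeat 3 times
Concatenation: 'iiqtc' + 'iiqtc' + 'iiqtc'
Result: iiqtciiqtciiqtc


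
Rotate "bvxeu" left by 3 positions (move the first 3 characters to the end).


Input: 'bvxeu', shift = 3
Operation: split at index 3 and swap parts
Front part s[0:3] = 'bvx'
Back part s[3:] = 'eu'
Rotated = back + front = 'eu' + 'bvx'
Result: eubvx


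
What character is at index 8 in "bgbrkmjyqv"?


Input string: 'bgbrkmjyqv'
Operation: get character at index 8
Index mapping: s[0]='b', s[1]='g', s[2]='b', s[3]='r', s[4]='k', s[5]='m', s[6]='j', s[7]='y', s[8]='q'
Result: 'q'


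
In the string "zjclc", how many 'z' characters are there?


Input string: 'zjclc'
Target character: 'z'
Scan each position: s[0]='z'
Matches found at indices: 0
Total: 1


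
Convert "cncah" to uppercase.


Input string: 'cncah'
Operation: convert each letter to uppercase
Mapping: 'c'->'C', 'n'->'N', 'c'->'C', 'a'->'A', 'h'->'H'
Result: CNCAH


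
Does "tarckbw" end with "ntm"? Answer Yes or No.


Input string: 'tarckbw'
Suffix to check: 'ntm'
Last 3 characters of input: 'kbw'
Match: False
Result: No


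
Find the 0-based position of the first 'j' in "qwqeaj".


Input string: 'qwqeaj'
Target: 'j'
Scanning left to right: s[0]='q', s[1]='w', s[2]='q', s[3]='e', s[4]='a', s[5]='j'
First match at index: 5


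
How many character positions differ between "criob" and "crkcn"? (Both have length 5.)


String 1: 'criob'
String 2: 'crkcn'
Compare each position: pos 0: 'c'=='c', pos 1: 'r'=='r', pos 2: 'i'!='k', pos 3: 'o'!='c', pos 4: 'b'!='n'
Differing positions: 3
Hamming distance: 3


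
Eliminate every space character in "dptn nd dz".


Input string: 'dptn nd dz'
Operation: remove all spaces
Words: 'dptn', 'nd', 'dz'
Join without spaces: dptnnddz


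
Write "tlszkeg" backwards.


Input string: 'tlszkeg'
Operation: reverse character order
Original order: 't' -> 'l' -> 's' -> 'z' -> 'k' -> 'e' -> 'g'
Reversed order: 'g' -> 'e' -> 'k' -> 'z' -> 's' -> 'l' -> 't'
Result: gekzslt


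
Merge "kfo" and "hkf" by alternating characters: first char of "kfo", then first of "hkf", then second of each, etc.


String 1: 'kfo'
String 2: 'hkf'
Operation: alternate characters
Pairs: 'k'+'h', 'f'+'k', 'o'+'f'
Result: khfkof


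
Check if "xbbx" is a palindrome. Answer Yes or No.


Input string: 'xbbx'
Reversed: 'xbbx'
Compare pairs: s[0]='x' vs s[3]='x' (match), s[1]='b' vs s[2]='b' (match)
Palindrome: Yes


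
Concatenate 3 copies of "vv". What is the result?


Input string: 'vv'
Operation: repeat 3 times
Concatenation: 'vv' + 'vv' + 'vv'
Result: vvvvvv


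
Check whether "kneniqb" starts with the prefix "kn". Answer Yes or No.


Input string: 'kneniqb'
Prefix to check: 'kn'
First 2 characters of input: 'kn'
Match: True
Result: Yes


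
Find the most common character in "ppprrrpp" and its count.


Input: 'ppprrrpp'
Operation: tally each character
Counts: 'p':5, 'r':3
Maximum: 'p' appears 5 times


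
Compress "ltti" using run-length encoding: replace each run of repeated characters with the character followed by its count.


Input: 'ltti'
Operation: identify consecutive runs
Runs: 'l' -> l1, 'tt' -> t2, 'i' -> i1
Encoded: l1t2i1


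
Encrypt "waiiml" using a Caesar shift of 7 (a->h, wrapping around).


Input: 'waiiml', shift = 7
Operation: for each letter, (position + 7) mod 26
Mapping: 'w'(22+7=29, 29 mod 26=3)->'d', 'a'(0+7=7)->'h', 'i'(8+7=15)->'p', 'i'(8+7=15)->'p', 'm'(12+7=19)->'t', 'l'(11+7=18)->'s'
Result: dhppts


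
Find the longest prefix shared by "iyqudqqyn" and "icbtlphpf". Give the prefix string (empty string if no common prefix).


String 1: 'iyqudqqyn'
String 2: 'icbtlphpf'
Compare position by position:
pos 0: 'i' vs 'i' match
pos 1: 'y' vs 'c' differ -> stop
Longest common prefix: "i" (length 1)


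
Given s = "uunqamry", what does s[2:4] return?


Input string: 'uunqamry'
Operation: slice [2:4]
Extract characters: s[2]='n', s[3]='q'
Result: nq


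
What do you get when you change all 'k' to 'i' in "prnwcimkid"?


Input string: 'prnwcimkid'
Operation: replace 'k' with 'i'
Positions of 'k': 7
After replacement: prnwcimiid


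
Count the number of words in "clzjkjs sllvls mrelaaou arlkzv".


Input string: 'clzjkjs sllvls mrelaaou arlkzv'
Operation: split by spaces
Words found: 'clzjkjs', 'sllvls', 'mrelaaou', 'arlkzv'
Word count: 4


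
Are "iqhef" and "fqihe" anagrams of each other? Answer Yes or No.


String 1: 'iqhef' -> sorted: 'efhiq'
String 2: 'fqihe' -> sorted: 'efhiq'
Compare sorted forms: 'efhiq' == 'efhiq'
Anagram: Yes


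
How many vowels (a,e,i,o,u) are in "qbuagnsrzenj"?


Input string: 'qbuagnsrzenj'
Operation: count vowels (a, e, i, o, u)
Scan: s[0]='q', s[1]='b', s[2]='u' (vowel), s[3]='a' (vowel), s[4]='g', s[5]='n', s[6]='s', s[7]='r', s[8]='z', s[9]='e' (vowel), s[10]='n', s[11]='j'
Vowels found: 3
Result: 3


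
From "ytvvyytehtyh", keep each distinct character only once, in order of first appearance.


Input: 'ytvvyytehtyh'
Operation: keep first occurrence of each character
Scan: s[0]='y' new -> keep; s[1]='t' new -> keep; s[2]='v' new -> keep; s[3]='v' seen -> skip; s[4]='y' seen -> skip; s[5]='y' seen -> skip; s[6]='t' seen -> skip; s[7]='e' new -> keep; s[8]='h' new -> keep; s[9]='t' seen -> skip; s[10]='y' seen -> skip; s[11]='h' seen -> skip
Result: ytveh


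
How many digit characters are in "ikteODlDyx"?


Input string: 'ikteODlDyx'
Operation: count digit characters (0-9)
Scan: 'i', 'k', 't', 'e', 'O', 'D', 'l', 'D', 'y', 'x'
Digits found: 0
Result: 0


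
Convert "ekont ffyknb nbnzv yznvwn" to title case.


Input string: 'ekont ffyknb nbnzv yznvwn'
Operation: capitalize first letter of each word
Word transformations: 'ekont'->'Ekont', 'ffyknb'->'Ffyknb', 'nbnzv'->'Nbnzv', 'yznvwn'->'Yznvwn'
Result: Ekont Ffyknb Nbnzv Yznvwn


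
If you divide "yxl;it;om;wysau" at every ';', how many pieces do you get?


Input string: 'yxl;it;om;wysau'
Delimiter: ';'
Split result: 'yxl', 'it', 'om', 'wysau'
Number of parts: 4


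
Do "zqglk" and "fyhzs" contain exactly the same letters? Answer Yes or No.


String 1: 'zqglk' -> sorted: 'gklqz'
String 2: 'fyhzs' -> sorted: 'fhsyz'
Compare sorted forms: 'gklqz' != 'fhsyz'
Anagram: No


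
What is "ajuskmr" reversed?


Input string: 'ajuskmr'
Operation: reverse character order
Original order: 'a' -> 'j' -> 'u' -> 's' -> 'k' -> 'm' -> 'r'
Reversed order: 'r' -> 'm' -> 'k' -> 's' -> 'u' -> 'j' -> 'a'
Result: rmksuja


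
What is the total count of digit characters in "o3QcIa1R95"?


Input string: 'o3QcIa1R95'
Operation: count digit characters (0-9)
Scan: 'o', '3'(digit), 'Q', 'c', 'I', 'a', '1'(digit), 'R', '9'(digit), '5'(digit)
Digits found: 4
Result: 4


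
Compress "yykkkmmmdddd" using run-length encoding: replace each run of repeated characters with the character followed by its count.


Input: 'yykkkmmmdddd'
Operation: identify consecutive runs
Runs: 'yy' -> y2, 'kkk' -> k3, 'mmm' -> m3, 'dddd' -> d4
Encoded: y2k3m3d4


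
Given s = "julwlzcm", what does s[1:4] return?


Input string: 'julwlzcm'
Operation: slice [1:4]
Extract characters: s[1]='u', s[2]='l', s[3]='w'
Result: ulw


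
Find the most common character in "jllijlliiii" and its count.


Input: 'jllijlliiii'
Operation: tally each character
Counts: 'i':5, 'j':2, 'l':4
Maximum: 'i' appears 5 times


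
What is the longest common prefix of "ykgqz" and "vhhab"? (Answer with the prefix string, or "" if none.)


String 1: 'ykgqz'
String 2: 'vhhab'
Compare position by position:
pos 0: 'y' vs 'v' differ -> stop
Longest common prefix: "" (length 0)


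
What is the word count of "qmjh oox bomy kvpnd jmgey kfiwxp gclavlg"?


Input string: 'qmjh oox bomy kvpnd jmgey kfiwxp gclavlg'
Operation: split by spaces
Words found: 'qmjh', 'oox', 'bomy', 'kvpnd', 'jmgey', 'kfiwxp', 'gclavlg'
Word count: 7


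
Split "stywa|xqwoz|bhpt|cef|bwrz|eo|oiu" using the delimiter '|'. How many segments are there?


Input string: 'stywa|xqwoz|bhpt|cef|bwrz|eo|oiu'
Delimiter: '|'
Split result: 'stywa', 'xqwoz', 'bhpt', 'cef', 'bwrz', 'eo', 'oiu'
Number of parts: 7


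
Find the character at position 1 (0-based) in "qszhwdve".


Input string: 'qszhwdve'
Operation: get character at index 1
Index mapping: s[0]='q', s[1]='s'
Result: 's'


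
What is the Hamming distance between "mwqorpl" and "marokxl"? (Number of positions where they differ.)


String 1: 'mwqorpl'
String 2: 'marokxl'
Compare each position: pos 0: 'm'=='m', pos 1: 'w'!='a', pos 2: 'q'!='r', pos 3: 'o'=='o', pos 4: 'r'!='k', pos 5: 'p'!='x', pos 6: 'l'=='l'
Differing positions: 4
Hamming distance: 4


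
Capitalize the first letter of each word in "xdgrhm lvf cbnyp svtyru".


Input string: 'xdgrhm lvf cbnyp svtyru'
Operation: capitalize first letter of each word
Word transformations: 'xdgrhm'->'Xdgrhm', 'lvf'->'Lvf', 'cbnyp'->'Cbnyp', 'svtyru'->'Svtyru'
Result: Xdgrhm Lvf Cbnyp Svtyru


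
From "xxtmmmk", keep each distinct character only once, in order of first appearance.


Input: 'xxtmmmk'
Operation: keep first occurrence of each character
Scan: s[0]='x' new -> keep; s[1]='x' seen -> skip; s[2]='t' new -> keep; s[3]='m' new -> keep; s[4]='m' seen -> skip; s[5]='m' seen -> skip; s[6]='k' new -> keep
Result: xtmk


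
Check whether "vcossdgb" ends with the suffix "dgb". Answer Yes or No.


Input string: 'vcossdgb'
Suffix to check: 'dgb'
Last 3 characters of input: 'dgb'
Match: True
Result: Yes


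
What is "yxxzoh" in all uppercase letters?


Input string: 'yxxzoh'
Operation: convert each letter to uppercase
Mapping: 'y'->'Y', 'x'->'X', 'x'->'X', 'z'->'Z', 'o'->'O', 'h'->'H'
Result: YXXZOH


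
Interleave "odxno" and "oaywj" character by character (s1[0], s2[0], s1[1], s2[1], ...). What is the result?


String 1: 'odxno'
String 2: 'oaywj'
Operation: alternate characters
Pairs: 'o'+'o', 'd'+'a', 'x'+'y', 'n'+'w', 'o'+'j'
Result: oodaxynwoj


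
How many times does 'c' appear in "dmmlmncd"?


Input string: 'dmmlmncd'
Target character: 'c'
Scan each position: s[6]='c'
Matches found at indices: 6
Total: 1


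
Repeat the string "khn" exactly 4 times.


Input string: 'khn'
Operation: repeat 4 times
Concatenation: 'khn' + 'khn' + 'khn' + 'khn'
Result: khnkhnkhnkhn


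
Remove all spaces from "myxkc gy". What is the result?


Input string: 'myxkc gy'
Operation: remove all spaces
Words: 'myxkc', 'gy'
Join without spaces: myxkcgy


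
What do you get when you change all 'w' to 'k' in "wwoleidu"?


Input string: 'wwoleidu'
Operation: replace 'w' with 'k'
Positions of 'w': 0, 1
After replacement: kkoleidu


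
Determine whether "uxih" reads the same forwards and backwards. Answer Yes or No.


Input string: 'uxih'
Reversed: 'hixu'
Compare pairs: s[0]='u' vs s[3]='h' (mismatch), s[1]='x' vs s[2]='i' (mismatch)
Palindrome: No


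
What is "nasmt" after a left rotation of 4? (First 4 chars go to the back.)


Input: 'nasmt', shift = 4
Operation: split at index 4 and swap parts
Front part s[0:4] = 'nasm'
Back part s[4:] = 't'
Rotated = back + front = 't' + 'nasm'
Result: tnasm


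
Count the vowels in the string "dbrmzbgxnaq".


Input string: 'dbrmzbgxnaq'
Operation: count vowels (a, e, i, o, u)
Scan: s[0]='d', s[1]='b', s[2]='r', s[3]='m', s[4]='z', s[5]='b', s[6]='g', s[7]='x', s[8]='n', s[9]='a' (vowel), s[10]='q'
Vowels found: 1
Result: 1


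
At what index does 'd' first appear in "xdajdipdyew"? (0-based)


Input string: 'xdajdipdyew'
Target: 'd'
Scanning left to right: s[0]='x', s[1]='d'
First match at index: 1


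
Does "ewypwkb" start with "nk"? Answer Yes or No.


Input string: 'ewypwkb'
Prefix to check: 'nk'
First 2 characters of input: 'ew'
Match: False
Result: No


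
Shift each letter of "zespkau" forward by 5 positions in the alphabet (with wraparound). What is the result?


Input: 'zespkau', shift = 5
Operation: for each letter, (position + 5) mod 26
Mapping: 'z'(25+5=30, 30 mod 26=4)->'e', 'e'(4+5=9)->'j', 's'(18+5=23)->'x', 'p'(15+5=20)->'u', 'k'(10+5=15)->'p', 'a'(0+5=5)->'f', 'u'(20+5=25)->'z'
Result: ejxupfz


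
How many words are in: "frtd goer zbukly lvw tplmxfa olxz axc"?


Input string: 'frtd goer zbukly lvw tplmxfa olxz axc'
Operation: split by spaces
Words found: 'frtd', 'goer', 'zbukly', 'lvw', 'tplmxfa', 'olxz', 'axc'
Word count: 7


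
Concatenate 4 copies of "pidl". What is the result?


Input string: 'pidl'
Operation: repeat 4 times
Concatenation: 'pidl' + 'pidl' + 'pidl' + 'pidl'
Result: pidlpidlpidlpidl


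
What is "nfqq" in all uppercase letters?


Input string: 'nfqq'
Operation: convert each letter to uppercase
Mapping: 'n'->'N', 'f'->'F', 'q'->'Q', 'q'->'Q'
Result: NFQQ


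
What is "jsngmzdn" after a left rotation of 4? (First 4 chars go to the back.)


Input: 'jsngmzdn', shift = 4
Operation: split at index 4 and swap parts
Front part s[0:4] = 'jsng'
Back part s[4:] = 'mzdn'
Rotated = back + front = 'mzdn' + 'jsng'
Result: mzdnjsng


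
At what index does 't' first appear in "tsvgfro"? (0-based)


Input string: 'tsvgfro'
Target: 't'
Scanning left to right: s[0]='t'
First match at index: 0


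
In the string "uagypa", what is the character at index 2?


Input string: 'uagypa'
Operation: get character at index 2
Index mapping: s[0]='u', s[1]='a', s[2]='g'
Result: 'g'


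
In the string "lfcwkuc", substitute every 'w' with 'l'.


Input string: 'lfcwkuc'
Operation: replace 'w' with 'l'
Positions of 'w': 3
After replacement: lfclkuc


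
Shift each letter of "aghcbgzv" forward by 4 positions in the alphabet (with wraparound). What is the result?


Input: 'aghcbgzv', shift = 4
Operation: for each letter, (position + 4) mod 26
Mapping: 'a'(0+4=4)->'e', 'g'(6+4=10)->'k', 'h'(7+4=11)->'l', 'c'(2+4=6)->'g', 'b'(1+4=5)->'f', 'g'(6+4=10)->'k', 'z'(25+4=29, 29 mod 26=3)->'d', 'v'(21+4=25)->'z'
Result: eklgfkdz


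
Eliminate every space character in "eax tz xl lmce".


Input string: 'eax tz xl lmce'
Operation: remove all spaces
Words: 'eax', 'tz', 'xl', 'lmce'
Join without spaces: eaxtzxllmce


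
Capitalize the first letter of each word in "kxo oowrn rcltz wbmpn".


Input string: 'kxo oowrn rcltz wbmpn'
Operation: capitalize first letter of each word
Word transformations: 'kxo'->'Kxo', 'oowrn'->'Oowrn', 'rcltz'->'Rcltz', 'wbmpn'->'Wbmpn'
Result: Kxo Oowrn Rcltz Wbmpn


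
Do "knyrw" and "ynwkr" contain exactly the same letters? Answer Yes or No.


String 1: 'knyrw' -> sorted: 'knrwy'
String 2: 'ynwkr' -> sorted: 'knrwy'
Compare sorted forms: 'knrwy' == 'knrwy'
Anagram: Yes


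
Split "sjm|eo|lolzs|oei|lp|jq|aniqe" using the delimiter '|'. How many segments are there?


Input string: 'sjm|eo|lolzs|oei|lp|jq|aniqe'
Delimiter: '|'
Split result: 'sjm', 'eo', 'lolzs', 'oei', 'lp', 'jq', 'aniqe'
Number of parts: 7


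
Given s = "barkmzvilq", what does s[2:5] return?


Input string: 'barkmzvilq'
Operation: slice [2:5]
Extract characters: s[2]='r', s[3]='k', s[4]='m'
Result: rkm


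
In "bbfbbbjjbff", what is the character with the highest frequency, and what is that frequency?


Input: 'bbfbbbjjbff'
Operation: tally each character
Counts: 'b':6, 'f':3, 'j':2
Maximum: 'b' appears 6 times


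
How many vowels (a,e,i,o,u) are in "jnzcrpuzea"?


Input string: 'jnzcrpuzea'
Operation: count vowels (a, e, i, o, u)
Scan: s[0]='j', s[1]='n', s[2]='z', s[3]='c', s[4]='r', s[5]='p', s[6]='u' (vowel), s[7]='z', s[8]='e' (vowel), s[9]='a' (vowel)
Vowels found: 3
Result: 3


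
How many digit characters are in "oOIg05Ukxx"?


Input string: 'oOIg05Ukxx'
Operation: count digit characters (0-9)
Scan: 'o', 'O', 'I', 'g', '0'(digit), '5'(digit), 'U', 'k', 'x', 'x'
Digits found: 2
Result: 2


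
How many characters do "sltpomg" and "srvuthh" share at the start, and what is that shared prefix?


String 1: 'sltpomg'
String 2: 'srvuthh'
Compare position by position:
pos 0: 's' vs 's' match
pos 1: 'l' vs 'r' differ -> stop
Longest common prefix: "s" (length 1)


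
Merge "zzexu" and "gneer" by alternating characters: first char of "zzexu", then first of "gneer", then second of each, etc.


String 1: 'zzexu'
String 2: 'gneer'
Operation: alternate characters
Pairs: 'z'+'g', 'z'+'n', 'e'+'e', 'x'+'e', 'u'+'r'
Result: zgzneexeur


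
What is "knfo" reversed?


Input string: 'knfo'
Operation: reverse character order
Original order: 'k' -> 'n' -> 'f' -> 'o'
Reversed order: 'o' -> 'f' -> 'n' -> 'k'
Result: ofnk


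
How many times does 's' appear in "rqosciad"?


Input string: 'rqosciad'
Target character: 's'
Scan each position: s[3]='s'
Matches found at indices: 3
Total: 1


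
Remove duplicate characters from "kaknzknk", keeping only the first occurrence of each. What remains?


Input: 'kaknzknk'
Operation: keep first occurrence of each character
Scan: s[0]='k' new -> keep; s[1]='a' new -> keep; s[2]='k' seen -> skip; s[3]='n' new -> keep; s[4]='z' new -> keep; s[5]='k' seen -> skip; s[6]='n' seen -> skip; s[7]='k' seen -> skip
Result: kanz


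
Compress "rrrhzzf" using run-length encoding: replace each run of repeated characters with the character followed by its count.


Input: 'rrrhzzf'
Operation: identify consecutive runs
Runs: 'rrr' -> r3, 'h' -> h1, 'zz' -> z2, 'f' -> f1
Encoded: r3h1z2f1


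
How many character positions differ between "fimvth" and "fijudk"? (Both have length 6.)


String 1: 'fimvth'
String 2: 'fijudk'
Compare each position: pos 0: 'f'=='f', pos 1: 'i'=='i', pos 2: 'm'!='j', pos 3: 'v'!='u', pos 4: 't'!='d', pos 5: 'h'!='k'
Differing positions: 4
Hamming distance: 4


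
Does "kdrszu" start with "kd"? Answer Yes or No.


Input string: 'kdrszu'
Prefix to check: 'kd'
First 2 characters of input: 'kd'
Match: True
Result: Yes


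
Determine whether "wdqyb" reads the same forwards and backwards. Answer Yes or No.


Input string: 'wdqyb'
Reversed: 'byqdw'
Compare pairs: s[0]='w' vs s[4]='b' (mismatch), s[1]='d' vs s[3]='y' (mismatch)
Palindrome: No


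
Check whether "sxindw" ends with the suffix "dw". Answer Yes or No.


Input string: 'sxindw'
Suffix to check: 'dw'
Last 2 characters of input: 'dw'
Match: True
Result: Yes


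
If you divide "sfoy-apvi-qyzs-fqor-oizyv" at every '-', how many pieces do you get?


Input string: 'sfoy-apvi-qyzs-fqor-oizyv'
Delimiter: '-'
Split result: 'sfoy', 'apvi', 'qyzs', 'fqor', 'oizyv'
Number of parts: 5


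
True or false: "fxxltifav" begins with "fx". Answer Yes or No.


Input string: 'fxxltifav'
Prefix to check: 'fx'
First 2 characters of input: 'fx'
Match: True
Result: Yes


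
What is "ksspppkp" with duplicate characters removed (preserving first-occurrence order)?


Input: 'ksspppkp'
Operation: keep first occurrence of each character
Scan: s[0]='k' new -> keep; s[1]='s' new -> keep; s[2]='s' seen -> skip; s[3]='p' new -> keep; s[4]='p' seen -> skip; s[5]='p' seen -> skip; s[6]='k' seen -> skip; s[7]='p' seen -> skip
Result: ksp


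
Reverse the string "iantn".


Input string: 'iantn'
Operation: reverse character order
Original order: 'i' -> 'a' -> 'n' -> 't' -> 'n'
Reversed order: 'n' -> 't' -> 'n' -> 'a' -> 'i'
Result: ntnai


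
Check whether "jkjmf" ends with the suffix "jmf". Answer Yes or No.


Input string: 'jkjmf'
Suffix to check: 'jmf'
Last 3 characters of input: 'jmf'
Match: True
Result: Yes


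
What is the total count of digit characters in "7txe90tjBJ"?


Input string: '7txe90tjBJ'
Operation: count digit characters (0-9)
Scan: '7'(digit), 't', 'x', 'e', '9'(digit), '0'(digit), 't', 'j', 'B', 'J'
Digits found: 3
Result: 3


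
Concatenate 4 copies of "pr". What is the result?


Input string: 'pr'
Operation: repeat 4 times
Concatenation: 'pr' + 'pr' + 'pr' + 'pr'
Result: prprprpr


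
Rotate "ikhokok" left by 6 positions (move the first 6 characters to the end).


Input: 'ikhokok', shift = 6
Operation: split at index 6 and swap parts
Front part s[0:6] = 'ikhoko'
Back part s[6:] = 'k'
Rotated = back + front = 'k' + 'ikhoko'
Result: kikhoko


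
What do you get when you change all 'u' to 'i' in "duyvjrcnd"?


Input string: 'duyvjrcnd'
Operation: replace 'u' with 'i'
Positions of 'u': 1
After replacement: diyvjrcnd


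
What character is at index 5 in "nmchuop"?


Input string: 'nmchuop'
Operation: get character at index 5
Index mapping: s[0]='n', s[1]='m', s[2]='c', s[3]='h', s[4]='u', s[5]='o'
Result: 'o'


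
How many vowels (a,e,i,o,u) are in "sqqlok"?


Input string: 'sqqlok'
Operation: count vowels (a, e, i, o, u)
Scan: s[0]='s', s[1]='q', s[2]='q', s[3]='l', s[4]='o' (vowel), s[5]='k'
Vowels found: 1
Result: 1


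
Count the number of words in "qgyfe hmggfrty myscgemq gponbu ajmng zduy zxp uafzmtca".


Input string: 'qgyfe hmggfrty myscgemq gponbu ajmng zduy zxp uafzmtca'
Operation: split by spaces
Words found: 'qgyfe', 'hmggfrty', 'myscgemq', 'gponbu', 'ajmng', 'zduy', 'zxp', 'uafzmtca'
Word count: 8


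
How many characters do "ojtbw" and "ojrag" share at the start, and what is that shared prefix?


String 1: 'ojtbw'
String 2: 'ojrag'
Compare position by position:
pos 0: 'o' vs 'o' match
pos 1: 'j' vs 'j' match
pos 2: 't' vs 'r' differ -> stop
Longest common prefix: "oj" (length 2)


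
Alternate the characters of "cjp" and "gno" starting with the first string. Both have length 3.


String 1: 'cjp'
String 2: 'gno'
Operation: alternate characters
Pairs: 'c'+'g', 'j'+'n', 'p'+'o'
Result: cgjnpo


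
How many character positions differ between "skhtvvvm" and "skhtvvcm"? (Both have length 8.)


String 1: 'skhtvvvm'
String 2: 'skhtvvcm'
Compare each position: pos 0: 's'=='s', pos 1: 'k'=='k', pos 2: 'h'=='h', pos 3: 't'=='t', pos 4: 'v'=='v', pos 5: 'v'=='v', pos 6: 'v'!='c', pos 7: 'm'=='m'
Differing positions: 1
Hamming distance: 1


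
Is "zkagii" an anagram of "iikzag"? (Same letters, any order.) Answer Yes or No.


String 1: 'iikzag' -> sorted: 'agiikz'
String 2: 'zkagii' -> sorted: 'agiikz'
Compare sorted forms: 'agiikz' == 'agiikz'
Anagram: Yes


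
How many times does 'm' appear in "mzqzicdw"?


Input string: 'mzqzicdw'
Target character: 'm'
Scan each position: s[0]='m'
Matches found at indices: 0
Total: 1


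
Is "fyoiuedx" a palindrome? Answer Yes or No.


Input string: 'fyoiuedx'
Reversed: 'xdeuioyf'
Compare pairs: s[0]='f' vs s[7]='x' (mismatch), s[1]='y' vs s[6]='d' (mismatch), s[2]='o' vs s[5]='e' (mismatch), s[3]='i' vs s[4]='u' (mismatch)
Palindrome: No


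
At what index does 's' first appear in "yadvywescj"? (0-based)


Input string: 'yadvywescj'
Target: 's'
Scanning left to right: s[0]='y', s[1]='a', s[2]='d', s[3]='v', s[4]='y', s[5]='w', s[6]='e', s[7]='s'
First match at index: 7


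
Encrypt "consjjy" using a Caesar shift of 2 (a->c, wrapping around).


Input: 'consjjy', shift = 2
Operation: for each letter, (position + 2) mod 26
Mapping: 'c'(2+2=4)->'e', 'o'(14+2=16)->'q', 'n'(13+2=15)->'p', 's'(18+2=20)->'u', 'j'(9+2=11)->'l', 'j'(9+2=11)->'l', 'y'(24+2=26, 26 mod 26=0)->'a'
Result: eqpulla


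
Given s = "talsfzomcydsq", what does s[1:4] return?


Input string: 'talsfzomcydsq'
Operation: slice [1:4]
Extract characters: s[1]='a', s[2]='l', s[3]='s'
Result: als


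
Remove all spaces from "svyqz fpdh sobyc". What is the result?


Input string: 'svyqz fpdh sobyc'
Operation: remove all spaces
Words: 'svyqz', 'fpdh', 'sobyc'
Join without spaces: svyqzfpdhsobyc


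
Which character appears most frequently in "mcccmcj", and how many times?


Input: 'mcccmcj'
Operation: tally each character
Counts: 'c':4, 'j':1, 'm':2
Maximum: 'c' appears 4 times


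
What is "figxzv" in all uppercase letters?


Input string: 'figxzv'
Operation: convert each letter to uppercase
Mapping: 'f'->'F', 'i'->'I', 'g'->'G', 'x'->'X', 'z'->'Z', 'v'->'V'
Result: FIGXZV


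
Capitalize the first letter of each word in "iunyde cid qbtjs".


Input string: 'iunyde cid qbtjs'
Operation: capitalize first letter of each word
Word transformations: 'iunyde'->'Iunyde', 'cid'->'Cid', 'qbtjs'->'Qbtjs'
Result: Iunyde Cid Qbtjs


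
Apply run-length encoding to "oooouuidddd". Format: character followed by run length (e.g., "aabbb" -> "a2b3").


Input: 'oooouuidddd'
Operation: identify consecutive runs
Runs: 'oooo' -> o4, 'uu' -> u2, 'i' -> i1, 'dddd' -> d4
Encoded: o4u2i1d4


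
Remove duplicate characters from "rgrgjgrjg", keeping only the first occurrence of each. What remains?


Input: 'rgrgjgrjg'
Operation: keep first occurrence of each character
Scan: s[0]='r' new -> keep; s[1]='g' new -> keep; s[2]='r' seen -> skip; s[3]='g' seen -> skip; s[4]='j' new -> keep; s[5]='g' seen -> skip; s[6]='r' seen -> skip; s[7]='j' seen -> skip; s[8]='g' seen -> skip
Result: rgj


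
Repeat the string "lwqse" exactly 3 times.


Input string: 'lwqse'
Operation: repeat 3 times
Concatenation: 'lwqse' + 'lwqse' + 'lwqse'
Result: lwqselwqselwqse


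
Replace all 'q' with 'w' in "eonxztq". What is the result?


Input string: 'eonxztq'
Operation: replace 'q' with 'w'
Positions of 'q': 6
After replacement: eonxztw


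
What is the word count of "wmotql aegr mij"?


Input string: 'wmotql aegr mij'
Operation: split by spaces
Words found: 'wmotql', 'aegr', 'mij'
Word count: 3


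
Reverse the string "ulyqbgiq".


Input string: 'ulyqbgiq'
Operation: reverse character order
Original order: 'u' -> 'l' -> 'y' -> 'q' -> 'b' -> 'g' -> 'i' -> 'q'
Reversed order: 'q' -> 'i' -> 'g' -> 'b' -> 'q' -> 'y' -> 'l' -> 'u'
Result: qigbqylu


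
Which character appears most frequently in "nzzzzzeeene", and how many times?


Input: 'nzzzzzeeene'
Operation: tally each character
Counts: 'e':4, 'n':2, 'z':5
Maximum: 'z' appears 5 times


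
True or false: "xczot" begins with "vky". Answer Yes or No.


Input string: 'xczot'
Prefix to check: 'vky'
First 3 characters of input: 'xcz'
Match: False
Result: No


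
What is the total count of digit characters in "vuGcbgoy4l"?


Input string: 'vuGcbgoy4l'
Operation: count digit characters (0-9)
Scan: 'v', 'u', 'G', 'c', 'b', 'g', 'o', 'y', '4'(digit), 'l'
Digits found: 1
Result: 1


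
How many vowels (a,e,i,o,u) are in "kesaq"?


Input string: 'kesaq'
Operation: count vowels (a, e, i, o, u)
Scan: s[0]='k', s[1]='e' (vowel), s[2]='s', s[3]='a' (vowel), s[4]='q'
Vowels found: 2
Result: 2


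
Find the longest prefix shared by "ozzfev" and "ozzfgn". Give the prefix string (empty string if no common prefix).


String 1: 'ozzfev'
String 2: 'ozzfgn'
Compare position by position:
pos 0: 'o' vs 'o' match
pos 1: 'z' vs 'z' match
pos 2: 'z' vs 'z' match
pos 3: 'f' vs 'f' match
pos 4: 'e' vs 'g' differ -> stop
Longest common prefix: "ozzf" (length 4)


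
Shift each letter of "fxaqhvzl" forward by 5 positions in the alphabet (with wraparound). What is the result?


Input: 'fxaqhvzl', shift = 5
Operation: for each letter, (position + 5) mod 26
Mapping: 'f'(5+5=10)->'k', 'x'(23+5=28, 28 mod 26=2)->'c', 'a'(0+5=5)->'f', 'q'(16+5=21)->'v', 'h'(7+5=12)->'m', 'v'(21+5=26, 26 mod 26=0)->'a', 'z'(25+5=30, 30 mod 26=4)->'e', 'l'(11+5=16)->'q'
Result: kcfvmaeq


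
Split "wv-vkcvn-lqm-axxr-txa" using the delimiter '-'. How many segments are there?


Input string: 'wv-vkcvn-lqm-axxr-txa'
Delimiter: '-'
Split result: 'wv', 'vkcvn', 'lqm', 'axxr', 'txa'
Number of parts: 5


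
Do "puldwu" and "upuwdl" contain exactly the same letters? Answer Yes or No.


String 1: 'puldwu' -> sorted: 'dlpuuw'
String 2: 'upuwdl' -> sorted: 'dlpuuw'
Compare sorted forms: 'dlpuuw' == 'dlpuuw'
Anagram: Yes


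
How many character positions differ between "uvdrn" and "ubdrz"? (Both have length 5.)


String 1: 'uvdrn'
String 2: 'ubdrz'
Compare each position: pos 0: 'u'=='u', pos 1: 'v'!='b', pos 2: 'd'=='d', pos 3: 'r'=='r', pos 4: 'n'!='z'
Differing positions: 2
Hamming distance: 2


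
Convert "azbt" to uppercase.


Input string: 'azbt'
Operation: convert each letter to uppercase
Mapping: 'a'->'A', 'z'->'Z', 'b'->'B', 't'->'T'
Result: AZBT


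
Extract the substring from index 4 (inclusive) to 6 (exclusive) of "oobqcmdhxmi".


Input string: 'oobqcmdhxmi'
Operation: slice [4:6]
Extract characters: s[4]='c', s[5]='m'
Result: cm


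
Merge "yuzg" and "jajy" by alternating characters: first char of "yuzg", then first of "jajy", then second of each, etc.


String 1: 'yuzg'
String 2: 'jajy'
Operation: alternate characters
Pairs: 'y'+'j', 'u'+'a', 'z'+'j', 'g'+'y'
Result: yjuazjgy


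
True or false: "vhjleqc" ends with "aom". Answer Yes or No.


Input string: 'vhjleqc'
Suffix to check: 'aom'
Last 3 characters of input: 'eqc'
Match: False
Result: No


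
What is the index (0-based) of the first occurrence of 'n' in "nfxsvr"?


Input string: 'nfxsvr'
Target: 'n'
Scanning left to right: s[0]='n'
First match at index: 0


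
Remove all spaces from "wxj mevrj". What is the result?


Input string: 'wxj mevrj'
Operation: remove all spaces
Words: 'wxj', 'mevrj'
Join without spaces: wxjmevrj


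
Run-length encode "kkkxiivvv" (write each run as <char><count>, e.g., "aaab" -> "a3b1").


Input: 'kkkxiivvv'
Operation: identify consecutive runs
Runs: 'kkk' -> k3, 'x' -> x1, 'ii' -> i2, 'vvv' -> v3
Encoded: k3x1i2v3


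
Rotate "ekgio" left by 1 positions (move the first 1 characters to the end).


Input: 'ekgio', shift = 1
Operation: split at index 1 and swap parts
Front part s[0:1] = 'e'
Back part s[1:] = 'kgio'
Rotated = back + front = 'kgio' + 'e'
Result: kgioe


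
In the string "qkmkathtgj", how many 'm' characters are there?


Input string: 'qkmkathtgj'
Target character: 'm'
Scan each position: s[2]='m'
Matches found at indices: 2
Total: 1


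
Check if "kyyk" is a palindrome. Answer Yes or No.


Input string: 'kyyk'
Reversed: 'kyyk'
Compare pairs: s[0]='k' vs s[3]='k' (match), s[1]='y' vs s[2]='y' (match)
Palindrome: Yes


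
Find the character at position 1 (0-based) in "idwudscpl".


Input string: 'idwudscpl'
Operation: get character at index 1
Index mapping: s[0]='i', s[1]='d'
Result: 'd'


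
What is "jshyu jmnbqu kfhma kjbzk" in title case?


Input string: 'jshyu jmnbqu kfhma kjbzk'
Operation: capitalize first letter of each word
Word transformations: 'jshyu'->'Jshyu', 'jmnbqu'->'Jmnbqu', 'kfhma'->'Kfhma', 'kjbzk'->'Kjbzk'
Result: Jshyu Jmnbqu Kfhma Kjbzk


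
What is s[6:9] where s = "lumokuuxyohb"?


Input string: 'lumokuuxyohb'
Operation: slice [6:9]
Extract characters: s[6]='u', s[7]='x', s[8]='y'
Result: uxy


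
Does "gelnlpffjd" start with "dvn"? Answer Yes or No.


Input string: 'gelnlpffjd'
Prefix to check: 'dvn'
First 3 characters of input: 'gel'
Match: False
Result: No


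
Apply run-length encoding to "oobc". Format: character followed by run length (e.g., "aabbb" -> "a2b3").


Input: 'oobc'
Operation: identify consecutive runs
Runs: 'oo' -> o2, 'b' -> b1, 'c' -> c1
Encoded: o2b1c1


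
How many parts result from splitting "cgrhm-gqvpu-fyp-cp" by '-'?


Input string: 'cgrhm-gqvpu-fyp-cp'
Delimiter: '-'
Split result: 'cgrhm', 'gqvpu', 'fyp', 'cp'
Number of parts: 4


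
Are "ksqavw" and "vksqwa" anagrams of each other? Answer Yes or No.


String 1: 'ksqavw' -> sorted: 'akqsvw'
String 2: 'vksqwa' -> sorted: 'akqsvw'
Compare sorted forms: 'akqsvw' == 'akqsvw'
Anagram: Yes
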